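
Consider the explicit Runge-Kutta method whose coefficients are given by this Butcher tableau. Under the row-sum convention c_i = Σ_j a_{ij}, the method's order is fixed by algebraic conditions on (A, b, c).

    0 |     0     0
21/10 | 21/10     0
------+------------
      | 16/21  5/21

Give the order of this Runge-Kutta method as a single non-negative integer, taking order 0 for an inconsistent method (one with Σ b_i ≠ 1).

2

b = (16/21, 5/21)
c = (0, 21/10)
Σ b_i: 16/21·1 + 5/21·1 = 1 ✓
b·c: 5/21·21/10 = 1/2 ✓; 2 stages ⇒ order 2.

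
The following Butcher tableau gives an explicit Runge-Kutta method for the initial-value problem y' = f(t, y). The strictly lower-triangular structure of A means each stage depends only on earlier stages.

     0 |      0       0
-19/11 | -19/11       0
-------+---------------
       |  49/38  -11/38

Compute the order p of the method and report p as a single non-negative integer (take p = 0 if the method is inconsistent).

2

b = (49/38, -11/38)
c = (0, -19/11)
Σ b_i: 49/38·1 + (-11/38)·1 = 1 ✓
b·c: (-11/38)·(-19/11) = 1/2 ✓; 2 stages ⇒ order 2.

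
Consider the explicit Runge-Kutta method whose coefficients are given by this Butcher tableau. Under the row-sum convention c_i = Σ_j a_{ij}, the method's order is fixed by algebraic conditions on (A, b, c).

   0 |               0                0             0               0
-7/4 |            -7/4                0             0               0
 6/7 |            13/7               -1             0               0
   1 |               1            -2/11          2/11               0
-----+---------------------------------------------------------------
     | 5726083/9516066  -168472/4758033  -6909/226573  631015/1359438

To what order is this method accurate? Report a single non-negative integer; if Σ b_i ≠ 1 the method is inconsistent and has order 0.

3

b = (5726083/9516066, -168472/4758033, -6909/226573, 631015/1359438)
c = (0, -7/4, 6/7, 1)
Ac = (0, 0, 7/4, 73/154)
Σ b_i: 5726083/9516066·1 + (-168472/4758033)·1 + (-6909/226573)·1 + 631015/1359438·1 = 1 ✓
b·c: (-168472/4758033)·(-7/4) + (-6909/226573)·6/7 + 631015/1359438·1 = 1/2 ✓
b·c²: (-168472/4758033)·49/16 + (-6909/226573)·36/49 + 631015/1359438·1 = 1/3 ✓
b·Ac: (-6909/226573)·7/4 + 631015/1359438·73/154 = 1/6 ✓
b·c³: (-168472/4758033)·(-343/64) + (-6909/226573)·216/343 + 631015/1359438·1 = 8053571/12688088 ≠ 1/4 ⇒ order 3.
b·(c∘Ac): (-6909/226573)·3/2 + 631015/1359438·73/154 = 473873/2718876 ≠ 1/8
b·Ac²: (-6909/226573)·(-49/16) + 631015/1359438·(-1825/4312) = -3923257/38064264 ≠ 1/12
b·A²c: 631015/1359438·7/22 = 401555/2718876 ≠ 1/24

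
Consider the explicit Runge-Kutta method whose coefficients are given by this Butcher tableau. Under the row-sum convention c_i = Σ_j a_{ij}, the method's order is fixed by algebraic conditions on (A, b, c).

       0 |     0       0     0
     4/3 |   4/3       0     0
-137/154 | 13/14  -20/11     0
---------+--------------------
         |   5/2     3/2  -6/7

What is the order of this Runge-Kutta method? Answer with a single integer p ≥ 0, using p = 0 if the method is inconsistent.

b = (5/2, 3/2, -6/7)
c = (0, 4/3, -137/154)
Ac = (0, 0, -80/33)
Σ b_i: 5/2·1 + 3/2·1 + (-6/7)·1 = 22/7 ≠ 1 ⇒ order 0.

0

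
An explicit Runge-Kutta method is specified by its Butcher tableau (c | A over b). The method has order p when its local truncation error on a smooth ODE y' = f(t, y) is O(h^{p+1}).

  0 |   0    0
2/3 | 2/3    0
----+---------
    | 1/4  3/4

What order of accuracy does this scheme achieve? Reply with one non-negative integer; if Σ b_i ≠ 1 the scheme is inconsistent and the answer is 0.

b = (1/4, 3/4)
c = (0, 2/3)
Σ b_i: 1/4·1 + 3/4·1 = 1 ✓
b·c: 3/4·2/3 = 1/2 ✓; 2 stages ⇒ order 2.

2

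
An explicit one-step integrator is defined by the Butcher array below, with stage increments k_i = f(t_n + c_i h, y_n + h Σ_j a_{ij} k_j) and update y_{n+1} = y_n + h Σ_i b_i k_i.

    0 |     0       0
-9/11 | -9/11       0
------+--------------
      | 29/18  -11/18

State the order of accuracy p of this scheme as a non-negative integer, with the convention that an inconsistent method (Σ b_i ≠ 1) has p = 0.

b = (29/18, -11/18)
c = (0, -9/11)
Σ b_i: 29/18·1 + (-11/18)·1 = 1 ✓
b·c: (-11/18)·(-9/11) = 1/2 ✓; 2 stages ⇒ order 2.

2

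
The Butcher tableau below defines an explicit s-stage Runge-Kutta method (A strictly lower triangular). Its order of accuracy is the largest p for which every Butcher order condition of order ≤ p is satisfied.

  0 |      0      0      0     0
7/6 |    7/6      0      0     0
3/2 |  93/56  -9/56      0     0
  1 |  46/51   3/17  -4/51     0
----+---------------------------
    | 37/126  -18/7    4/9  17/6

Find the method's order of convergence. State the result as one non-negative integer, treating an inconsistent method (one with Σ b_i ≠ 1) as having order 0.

b = (37/126, -18/7, 4/9, 17/6)
c = (0, 7/6, 3/2, 1)
Ac = (0, 0, -3/16, 3/34)
Σ b_i: 37/126·1 + (-18/7)·1 + 4/9·1 + 17/6·1 = 1 ✓
b·c: (-18/7)·7/6 + 4/9·3/2 + 17/6·1 = 1/2 ✓
b·c²: (-18/7)·49/36 + 4/9·9/4 + 17/6·1 = 1/3 ✓
b·Ac: 4/9·(-3/16) + 17/6·3/34 = 1/6 ✓
b·c³: (-18/7)·343/216 + 4/9·27/8 + 17/6·1 = 1/4 ✓
b·(c∘Ac): 4/9·(-9/32) + 17/6·3/34 = 1/8 ✓
b·Ac²: 4/9·(-7/32) + 17/6·13/204 = 1/12 ✓
b·A²c: 17/6·1/68 = 1/24 ✓; 4 stages ⇒ order 4.

4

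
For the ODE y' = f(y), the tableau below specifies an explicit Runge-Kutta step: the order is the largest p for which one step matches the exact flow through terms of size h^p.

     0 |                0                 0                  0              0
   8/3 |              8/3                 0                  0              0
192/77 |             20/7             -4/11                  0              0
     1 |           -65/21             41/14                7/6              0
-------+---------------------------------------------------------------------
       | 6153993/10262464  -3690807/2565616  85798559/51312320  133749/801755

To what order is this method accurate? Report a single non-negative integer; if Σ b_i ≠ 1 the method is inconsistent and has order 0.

3

b = (6153993/10262464, -3690807/2565616, 85798559/51312320, 133749/801755)
c = (0, 8/3, 192/77, 1)
Ac = (0, 0, -32/33, 2476/231)
Σ b_i: 6153993/10262464·1 + (-3690807/2565616)·1 + 85798559/51312320·1 + 133749/801755·1 = 1 ✓
b·c: (-3690807/2565616)·8/3 + 85798559/51312320·192/77 + 133749/801755·1 = 1/2 ✓
b·c²: (-3690807/2565616)·64/9 + 85798559/51312320·36864/5929 + 133749/801755·1 = 1/3 ✓
b·Ac: 85798559/51312320·(-32/33) + 133749/801755·2476/231 = 1/6 ✓
b·c³: (-3690807/2565616)·512/27 + 85798559/51312320·7077888/456533 + 133749/801755·1 = -132166907/111123243 ≠ 1/4 ⇒ order 3.
b·(c∘Ac): 85798559/51312320·(-2048/847) + 133749/801755·2476/231 = -361580/160351 ≠ 1/8
b·Ac²: 85798559/51312320·(-256/99) + 133749/801755·214048/7623 = 5721428/15874749 ≠ 1/12
b·A²c: 133749/801755·(-112/99) = -151312/801755 ≠ 1/24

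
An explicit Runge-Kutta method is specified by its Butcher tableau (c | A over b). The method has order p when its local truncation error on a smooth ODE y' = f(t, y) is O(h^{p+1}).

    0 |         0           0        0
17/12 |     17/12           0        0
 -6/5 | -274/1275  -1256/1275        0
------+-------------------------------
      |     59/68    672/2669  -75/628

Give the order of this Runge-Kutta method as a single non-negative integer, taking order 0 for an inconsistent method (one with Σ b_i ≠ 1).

b = (59/68, 672/2669, -75/628)
c = (0, 17/12, -6/5)
Ac = (0, 0, -314/225)
Σ b_i: 59/68·1 + 672/2669·1 + (-75/628)·1 = 1 ✓
b·c: 672/2669·17/12 + (-75/628)·(-6/5) = 1/2 ✓
b·c²: 672/2669·289/144 + (-75/628)·36/25 = 1/3 ✓
b·Ac: (-75/628)·(-314/225) = 1/6 ✓; 3 stages ⇒ order 3.

3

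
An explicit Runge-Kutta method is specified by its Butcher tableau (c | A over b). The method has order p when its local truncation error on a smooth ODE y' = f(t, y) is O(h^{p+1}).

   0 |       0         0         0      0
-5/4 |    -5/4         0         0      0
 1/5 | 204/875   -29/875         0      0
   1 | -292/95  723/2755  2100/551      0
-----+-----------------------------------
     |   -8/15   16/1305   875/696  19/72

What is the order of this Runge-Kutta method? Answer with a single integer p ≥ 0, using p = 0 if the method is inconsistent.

b = (-8/15, 16/1305, 875/696, 19/72)
c = (0, -5/4, 1/5, 1)
Ac = (0, 0, 29/700, 33/76)
Σ b_i: (-8/15)·1 + 16/1305·1 + 875/696·1 + 19/72·1 = 1 ✓
b·c: 16/1305·(-5/4) + 875/696·1/5 + 19/72·1 = 1/2 ✓
b·c²: 16/1305·25/16 + 875/696·1/25 + 19/72·1 = 1/3 ✓
b·Ac: 875/696·29/700 + 19/72·33/76 = 1/6 ✓
b·c³: 16/1305·(-125/64) + 875/696·1/125 + 19/72·1 = 1/4 ✓
b·(c∘Ac): 875/696·29/3500 + 19/72·33/76 = 1/8 ✓
b·Ac²: 875/696·(-29/560) + 19/72·9/16 = 1/12 ✓
b·A²c: 19/72·3/19 = 1/24 ✓; 4 stages ⇒ order 4.

4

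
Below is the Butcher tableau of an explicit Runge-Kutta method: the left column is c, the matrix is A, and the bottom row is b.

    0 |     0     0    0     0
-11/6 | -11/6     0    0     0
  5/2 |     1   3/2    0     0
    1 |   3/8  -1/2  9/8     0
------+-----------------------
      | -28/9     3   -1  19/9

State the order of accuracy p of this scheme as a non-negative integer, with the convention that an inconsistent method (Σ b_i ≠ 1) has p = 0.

b = (-28/9, 3, -1, 19/9)
c = (0, -11/6, 5/2, 1)
Ac = (0, 0, -11/4, 179/48)
Σ b_i: (-28/9)·1 + 3·1 + (-1)·1 + 19/9·1 = 1 ✓
b·c: 3·(-11/6) + (-1)·5/2 + 19/9·1 = -53/9 ≠ 1/2 ⇒ order 1.

1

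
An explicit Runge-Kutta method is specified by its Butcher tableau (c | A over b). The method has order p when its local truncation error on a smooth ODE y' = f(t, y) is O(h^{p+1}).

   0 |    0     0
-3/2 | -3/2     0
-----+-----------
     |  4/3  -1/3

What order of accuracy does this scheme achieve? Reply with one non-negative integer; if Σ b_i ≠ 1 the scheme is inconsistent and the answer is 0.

2

b = (4/3, -1/3)
c = (0, -3/2)
Σ b_i: 4/3·1 + (-1/3)·1 = 1 ✓
b·c: (-1/3)·(-3/2) = 1/2 ✓; 2 stages ⇒ order 2.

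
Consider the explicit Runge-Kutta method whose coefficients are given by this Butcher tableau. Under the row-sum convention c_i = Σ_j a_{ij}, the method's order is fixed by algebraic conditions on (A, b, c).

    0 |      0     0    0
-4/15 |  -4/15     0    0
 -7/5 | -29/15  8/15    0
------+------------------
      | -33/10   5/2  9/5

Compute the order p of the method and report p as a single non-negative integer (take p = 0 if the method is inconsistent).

b = (-33/10, 5/2, 9/5)
c = (0, -4/15, -7/5)
Ac = (0, 0, -32/225)
Σ b_i: (-33/10)·1 + 5/2·1 + 9/5·1 = 1 ✓
b·c: 5/2·(-4/15) + 9/5·(-7/5) = -239/75 ≠ 1/2 ⇒ order 1.

1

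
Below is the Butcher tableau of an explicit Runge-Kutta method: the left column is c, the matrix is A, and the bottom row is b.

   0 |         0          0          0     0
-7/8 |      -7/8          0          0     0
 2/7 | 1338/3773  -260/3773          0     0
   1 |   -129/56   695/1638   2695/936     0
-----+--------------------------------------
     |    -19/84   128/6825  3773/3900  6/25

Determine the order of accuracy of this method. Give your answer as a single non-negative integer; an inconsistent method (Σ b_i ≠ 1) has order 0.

4

b = (-19/84, 128/6825, 3773/3900, 6/25)
c = (0, -7/8, 2/7, 1)
Ac = (0, 0, 65/1078, 65/144)
Σ b_i: (-19/84)·1 + 128/6825·1 + 3773/3900·1 + 6/25·1 = 1 ✓
b·c: 128/6825·(-7/8) + 3773/3900·2/7 + 6/25·1 = 1/2 ✓
b·c²: 128/6825·49/64 + 3773/3900·4/49 + 6/25·1 = 1/3 ✓
b·Ac: 3773/3900·65/1078 + 6/25·65/144 = 1/6 ✓
b·c³: 128/6825·(-343/512) + 3773/3900·8/343 + 6/25·1 = 1/4 ✓
b·(c∘Ac): 3773/3900·65/3773 + 6/25·65/144 = 1/8 ✓
b·Ac²: 3773/3900·(-65/1232) + 6/25·215/384 = 1/12 ✓
b·A²c: 6/25·25/144 = 1/24 ✓; 4 stages ⇒ order 4.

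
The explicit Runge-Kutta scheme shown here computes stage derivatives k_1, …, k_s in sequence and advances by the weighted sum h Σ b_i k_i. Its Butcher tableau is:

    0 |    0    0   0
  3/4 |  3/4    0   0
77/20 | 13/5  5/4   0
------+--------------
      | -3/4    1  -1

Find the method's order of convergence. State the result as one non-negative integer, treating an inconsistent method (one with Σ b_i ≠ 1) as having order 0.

b = (-3/4, 1, -1)
c = (0, 3/4, 77/20)
Ac = (0, 0, 15/16)
Σ b_i: (-3/4)·1 + 1·1 + (-1)·1 = -3/4 ≠ 1 ⇒ order 0.

0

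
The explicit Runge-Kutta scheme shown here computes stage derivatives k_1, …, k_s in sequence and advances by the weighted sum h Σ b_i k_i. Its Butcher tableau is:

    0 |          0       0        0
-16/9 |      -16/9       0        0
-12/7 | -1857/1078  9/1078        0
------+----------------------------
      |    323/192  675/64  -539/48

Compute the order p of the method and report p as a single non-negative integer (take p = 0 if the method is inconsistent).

b = (323/192, 675/64, -539/48)
c = (0, -16/9, -12/7)
Ac = (0, 0, -8/539)
Σ b_i: 323/192·1 + 675/64·1 + (-539/48)·1 = 1 ✓
b·c: 675/64·(-16/9) + (-539/48)·(-12/7) = 1/2 ✓
b·c²: 675/64·256/81 + (-539/48)·144/49 = 1/3 ✓
b·Ac: (-539/48)·(-8/539) = 1/6 ✓; 3 stages ⇒ order 3.

3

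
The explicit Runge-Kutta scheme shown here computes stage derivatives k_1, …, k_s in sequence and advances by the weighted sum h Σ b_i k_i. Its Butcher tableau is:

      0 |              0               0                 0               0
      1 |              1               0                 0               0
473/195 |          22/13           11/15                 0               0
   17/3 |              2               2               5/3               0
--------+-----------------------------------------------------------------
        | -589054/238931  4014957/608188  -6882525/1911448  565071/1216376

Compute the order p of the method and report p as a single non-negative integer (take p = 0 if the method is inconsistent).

3

b = (-589054/238931, 4014957/608188, -6882525/1911448, 565071/1216376)
c = (0, 1, 473/195, 17/3)
Ac = (0, 0, 11/15, 707/117)
Σ b_i: (-589054/238931)·1 + 4014957/608188·1 + (-6882525/1911448)·1 + 565071/1216376·1 = 1 ✓
b·c: 4014957/608188·1 + (-6882525/1911448)·473/195 + 565071/1216376·17/3 = 1/2 ✓
b·c²: 4014957/608188·1 + (-6882525/1911448)·223729/38025 + 565071/1216376·289/9 = 1/3 ✓
b·Ac: (-6882525/1911448)·11/15 + 565071/1216376·707/117 = 1/6 ✓
b·c³: 4014957/608188·1 + (-6882525/1911448)·105823817/7414875 + 565071/1216376·4913/27 = 1010050961/25413570 ≠ 1/4 ⇒ order 3.
b·(c∘Ac): (-6882525/1911448)·5203/2925 + 565071/1216376·12019/351 = 3715223/390978 ≠ 1/8
b·Ac²: (-6882525/1911448)·11/15 + 565071/1216376·269359/22815 = 1011906613/355789980 ≠ 1/12
b·A²c: 565071/1216376·11/9 = 2071927/3649128 ≠ 1/24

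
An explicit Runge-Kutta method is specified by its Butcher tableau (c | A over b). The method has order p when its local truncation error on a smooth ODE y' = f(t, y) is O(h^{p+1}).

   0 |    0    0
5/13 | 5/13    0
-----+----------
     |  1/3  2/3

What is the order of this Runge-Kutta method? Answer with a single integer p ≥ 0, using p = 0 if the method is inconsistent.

1

b = (1/3, 2/3)
c = (0, 5/13)
Σ b_i: 1/3·1 + 2/3·1 = 1 ✓
b·c: 2/3·5/13 = 10/39 ≠ 1/2 ⇒ order 1.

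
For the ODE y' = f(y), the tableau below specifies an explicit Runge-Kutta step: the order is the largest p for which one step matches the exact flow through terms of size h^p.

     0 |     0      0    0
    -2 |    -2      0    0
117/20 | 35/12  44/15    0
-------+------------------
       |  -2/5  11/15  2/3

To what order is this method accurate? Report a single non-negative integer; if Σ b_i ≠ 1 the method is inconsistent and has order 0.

b = (-2/5, 11/15, 2/3)
c = (0, -2, 117/20)
Ac = (0, 0, -88/15)
Σ b_i: (-2/5)·1 + 11/15·1 + 2/3·1 = 1 ✓
b·c: 11/15·(-2) + 2/3·117/20 = 73/30 ≠ 1/2 ⇒ order 1.

1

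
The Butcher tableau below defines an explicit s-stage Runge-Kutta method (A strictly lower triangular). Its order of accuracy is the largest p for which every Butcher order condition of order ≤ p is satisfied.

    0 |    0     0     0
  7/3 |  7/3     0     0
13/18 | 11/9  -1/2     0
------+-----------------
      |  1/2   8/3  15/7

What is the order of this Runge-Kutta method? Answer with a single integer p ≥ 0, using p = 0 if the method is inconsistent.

0

b = (1/2, 8/3, 15/7)
c = (0, 7/3, 13/18)
Ac = (0, 0, -7/6)
Σ b_i: 1/2·1 + 8/3·1 + 15/7·1 = 223/42 ≠ 1 ⇒ order 0.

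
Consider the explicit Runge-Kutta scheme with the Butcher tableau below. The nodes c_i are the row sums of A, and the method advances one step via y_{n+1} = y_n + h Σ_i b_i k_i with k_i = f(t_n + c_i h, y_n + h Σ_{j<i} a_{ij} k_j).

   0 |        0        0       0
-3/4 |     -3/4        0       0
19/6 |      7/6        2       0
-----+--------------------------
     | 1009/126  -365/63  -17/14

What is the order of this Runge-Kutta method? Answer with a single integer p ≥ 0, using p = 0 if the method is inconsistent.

b = (1009/126, -365/63, -17/14)
c = (0, -3/4, 19/6)
Ac = (0, 0, -3/2)
Σ b_i: 1009/126·1 + (-365/63)·1 + (-17/14)·1 = 1 ✓
b·c: (-365/63)·(-3/4) + (-17/14)·19/6 = 1/2 ✓
b·c²: (-365/63)·9/16 + (-17/14)·361/36 = -15559/1008 ≠ 1/3 ⇒ order 2.
b·Ac: (-17/14)·(-3/2) = 51/28 ≠ 1/6

2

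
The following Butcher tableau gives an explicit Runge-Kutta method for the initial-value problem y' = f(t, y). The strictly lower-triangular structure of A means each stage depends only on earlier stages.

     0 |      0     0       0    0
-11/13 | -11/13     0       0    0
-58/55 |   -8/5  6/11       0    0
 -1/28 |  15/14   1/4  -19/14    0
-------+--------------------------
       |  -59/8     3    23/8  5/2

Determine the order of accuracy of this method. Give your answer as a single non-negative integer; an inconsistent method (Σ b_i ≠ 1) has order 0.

b = (-59/8, 3, 23/8, 5/2)
c = (0, -11/13, -58/55, -1/28)
Ac = (0, 0, -6/13, 24417/20020)
Σ b_i: (-59/8)·1 + 3·1 + 23/8·1 + 5/2·1 = 1 ✓
b·c: 3·(-11/13) + 23/8·(-58/55) + 5/2·(-1/28) = -226609/40040 ≠ 1/2 ⇒ order 1.

1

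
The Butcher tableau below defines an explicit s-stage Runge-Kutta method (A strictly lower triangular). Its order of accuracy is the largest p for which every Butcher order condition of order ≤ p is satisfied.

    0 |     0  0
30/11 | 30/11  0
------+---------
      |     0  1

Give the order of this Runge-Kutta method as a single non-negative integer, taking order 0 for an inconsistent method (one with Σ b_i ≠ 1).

b = (0, 1)
c = (0, 30/11)
Σ b_i: 1·1 = 1 ✓
b·c: 1·30/11 = 30/11 ≠ 1/2 ⇒ order 1.

1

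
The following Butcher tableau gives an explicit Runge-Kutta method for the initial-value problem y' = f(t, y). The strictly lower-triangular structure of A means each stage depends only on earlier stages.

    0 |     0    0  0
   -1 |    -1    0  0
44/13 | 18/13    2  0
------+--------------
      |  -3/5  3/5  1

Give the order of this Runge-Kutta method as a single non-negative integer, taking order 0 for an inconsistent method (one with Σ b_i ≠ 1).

b = (-3/5, 3/5, 1)
c = (0, -1, 44/13)
Ac = (0, 0, -2)
Σ b_i: (-3/5)·1 + 3/5·1 + 1·1 = 1 ✓
b·c: 3/5·(-1) + 1·44/13 = 181/65 ≠ 1/2 ⇒ order 1.

1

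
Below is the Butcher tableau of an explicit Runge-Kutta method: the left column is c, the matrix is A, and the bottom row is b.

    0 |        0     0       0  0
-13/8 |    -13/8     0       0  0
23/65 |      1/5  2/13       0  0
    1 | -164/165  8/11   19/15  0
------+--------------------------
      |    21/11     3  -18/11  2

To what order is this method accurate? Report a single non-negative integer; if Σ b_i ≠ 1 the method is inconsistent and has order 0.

0

b = (21/11, 3, -18/11, 2)
c = (0, -13/8, 23/65, 1)
Ac = (0, 0, -1/4, -7868/10725)
Σ b_i: 21/11·1 + 3·1 + (-18/11)·1 + 2·1 = 58/11 ≠ 1 ⇒ order 0.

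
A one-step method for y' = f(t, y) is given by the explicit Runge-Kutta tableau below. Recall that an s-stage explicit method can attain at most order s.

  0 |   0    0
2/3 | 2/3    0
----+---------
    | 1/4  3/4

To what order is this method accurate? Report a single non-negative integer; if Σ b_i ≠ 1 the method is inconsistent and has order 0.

b = (1/4, 3/4)
c = (0, 2/3)
Σ b_i: 1/4·1 + 3/4·1 = 1 ✓
b·c: 3/4·2/3 = 1/2 ✓; 2 stages ⇒ order 2.

2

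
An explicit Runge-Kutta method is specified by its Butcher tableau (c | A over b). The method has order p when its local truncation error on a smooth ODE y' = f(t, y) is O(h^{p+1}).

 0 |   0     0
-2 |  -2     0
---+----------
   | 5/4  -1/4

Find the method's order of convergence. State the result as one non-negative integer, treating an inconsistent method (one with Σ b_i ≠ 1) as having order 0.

b = (5/4, -1/4)
c = (0, -2)
Σ b_i: 5/4·1 + (-1/4)·1 = 1 ✓
b·c: (-1/4)·(-2) = 1/2 ✓; 2 stages ⇒ order 2.

2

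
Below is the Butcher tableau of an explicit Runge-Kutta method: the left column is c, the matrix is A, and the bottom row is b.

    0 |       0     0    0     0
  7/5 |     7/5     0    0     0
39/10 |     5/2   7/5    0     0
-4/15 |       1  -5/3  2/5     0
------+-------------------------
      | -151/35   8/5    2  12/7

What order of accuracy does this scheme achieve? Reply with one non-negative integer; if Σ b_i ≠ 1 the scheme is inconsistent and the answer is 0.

b = (-151/35, 8/5, 2, 12/7)
c = (0, 7/5, 39/10, -4/15)
Ac = (0, 0, 49/25, -58/75)
Σ b_i: (-151/35)·1 + 8/5·1 + 2·1 + 12/7·1 = 1 ✓
b·c: 8/5·7/5 + 2·39/10 + 12/7·(-4/15) = 1677/175 ≠ 1/2 ⇒ order 1.

1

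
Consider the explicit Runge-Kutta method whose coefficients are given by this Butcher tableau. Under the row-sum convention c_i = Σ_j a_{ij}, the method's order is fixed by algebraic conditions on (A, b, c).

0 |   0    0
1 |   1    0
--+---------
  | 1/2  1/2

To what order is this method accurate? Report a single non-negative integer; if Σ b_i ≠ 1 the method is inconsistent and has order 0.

2

b = (1/2, 1/2)
c = (0, 1)
Σ b_i: 1/2·1 + 1/2·1 = 1 ✓
b·c: 1/2·1 = 1/2 ✓; 2 stages ⇒ order 2.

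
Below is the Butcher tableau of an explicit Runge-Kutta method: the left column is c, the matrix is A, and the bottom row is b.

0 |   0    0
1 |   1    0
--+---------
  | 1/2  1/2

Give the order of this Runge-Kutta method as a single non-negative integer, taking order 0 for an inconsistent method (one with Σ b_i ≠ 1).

2

b = (1/2, 1/2)
c = (0, 1)
Σ b_i: 1/2·1 + 1/2·1 = 1 ✓
b·c: 1/2·1 = 1/2 ✓; 2 stages ⇒ order 2.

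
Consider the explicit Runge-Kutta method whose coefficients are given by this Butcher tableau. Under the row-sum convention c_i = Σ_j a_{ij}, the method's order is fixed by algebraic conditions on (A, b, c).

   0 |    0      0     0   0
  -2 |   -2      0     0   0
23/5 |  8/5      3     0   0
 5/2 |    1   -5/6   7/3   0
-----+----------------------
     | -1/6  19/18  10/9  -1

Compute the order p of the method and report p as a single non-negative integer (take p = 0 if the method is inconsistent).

b = (-1/6, 19/18, 10/9, -1)
c = (0, -2, 23/5, 5/2)
Ac = (0, 0, -6, 62/5)
Σ b_i: (-1/6)·1 + 19/18·1 + 10/9·1 + (-1)·1 = 1 ✓
b·c: 19/18·(-2) + 10/9·23/5 + (-1)·5/2 = 1/2 ✓
b·c²: 19/18·4 + 10/9·529/25 + (-1)·25/4 = 1289/60 ≠ 1/3 ⇒ order 2.
b·Ac: 10/9·(-6) + (-1)·62/5 = -286/15 ≠ 1/6

2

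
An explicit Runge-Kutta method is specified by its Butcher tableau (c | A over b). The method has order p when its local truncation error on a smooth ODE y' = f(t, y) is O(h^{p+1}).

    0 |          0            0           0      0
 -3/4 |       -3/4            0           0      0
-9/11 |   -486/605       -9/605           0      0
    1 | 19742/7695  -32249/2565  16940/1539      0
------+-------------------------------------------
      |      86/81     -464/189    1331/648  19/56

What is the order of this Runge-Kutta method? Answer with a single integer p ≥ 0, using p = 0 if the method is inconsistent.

4

b = (86/81, -464/189, 1331/648, 19/56)
c = (0, -3/4, -9/11, 1)
Ac = (0, 0, 27/2420, 161/380)
Σ b_i: 86/81·1 + (-464/189)·1 + 1331/648·1 + 19/56·1 = 1 ✓
b·c: (-464/189)·(-3/4) + 1331/648·(-9/11) + 19/56·1 = 1/2 ✓
b·c²: (-464/189)·9/16 + 1331/648·81/121 + 19/56·1 = 1/3 ✓
b·Ac: 1331/648·27/2420 + 19/56·161/380 = 1/6 ✓
b·c³: (-464/189)·(-27/64) + 1331/648·(-729/1331) + 19/56·1 = 1/4 ✓
b·(c∘Ac): 1331/648·(-243/26620) + 19/56·161/380 = 1/8 ✓
b·Ac²: 1331/648·(-81/9680) + 19/56·1351/4560 = 1/12 ✓
b·A²c: 19/56·7/57 = 1/24 ✓; 4 stages ⇒ order 4.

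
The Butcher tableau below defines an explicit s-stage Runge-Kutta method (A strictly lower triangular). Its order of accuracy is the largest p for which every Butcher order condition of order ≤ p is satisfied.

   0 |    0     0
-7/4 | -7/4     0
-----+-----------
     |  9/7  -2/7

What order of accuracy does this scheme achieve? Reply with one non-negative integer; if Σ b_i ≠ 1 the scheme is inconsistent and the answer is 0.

2

b = (9/7, -2/7)
c = (0, -7/4)
Σ b_i: 9/7·1 + (-2/7)·1 = 1 ✓
b·c: (-2/7)·(-7/4) = 1/2 ✓; 2 stages ⇒ order 2.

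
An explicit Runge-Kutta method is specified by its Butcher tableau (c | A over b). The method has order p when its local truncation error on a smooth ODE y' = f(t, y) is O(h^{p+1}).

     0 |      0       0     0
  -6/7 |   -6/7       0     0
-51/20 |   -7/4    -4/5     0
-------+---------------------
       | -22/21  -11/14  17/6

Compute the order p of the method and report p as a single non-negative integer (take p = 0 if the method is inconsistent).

1

b = (-22/21, -11/14, 17/6)
c = (0, -6/7, -51/20)
Ac = (0, 0, 24/35)
Σ b_i: (-22/21)·1 + (-11/14)·1 + 17/6·1 = 1 ✓
b·c: (-11/14)·(-6/7) + 17/6·(-51/20) = -12841/1960 ≠ 1/2 ⇒ order 1.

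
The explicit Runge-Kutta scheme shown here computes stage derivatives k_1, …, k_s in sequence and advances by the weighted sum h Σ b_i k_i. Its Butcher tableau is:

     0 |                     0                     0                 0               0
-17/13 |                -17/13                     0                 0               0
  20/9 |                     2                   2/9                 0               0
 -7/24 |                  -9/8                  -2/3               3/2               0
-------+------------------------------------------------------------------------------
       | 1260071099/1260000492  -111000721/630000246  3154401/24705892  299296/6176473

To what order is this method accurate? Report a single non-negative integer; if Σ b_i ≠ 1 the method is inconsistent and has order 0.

3

b = (1260071099/1260000492, -111000721/630000246, 3154401/24705892, 299296/6176473)
c = (0, -17/13, 20/9, -7/24)
Ac = (0, 0, -34/117, 164/39)
Σ b_i: 1260071099/1260000492·1 + (-111000721/630000246)·1 + 3154401/24705892·1 + 299296/6176473·1 = 1 ✓
b·c: (-111000721/630000246)·(-17/13) + 3154401/24705892·20/9 + 299296/6176473·(-7/24) = 1/2 ✓
b·c²: (-111000721/630000246)·289/169 + 3154401/24705892·400/81 + 299296/6176473·49/576 = 1/3 ✓
b·Ac: 3154401/24705892·(-34/117) + 299296/6176473·164/39 = 1/6 ✓
b·c³: (-111000721/630000246)·(-4913/2197) + 3154401/24705892·8000/729 + 299296/6176473·(-343/13824) = 186678953935/104061217104 ≠ 1/4 ⇒ order 3.
b·(c∘Ac): 3154401/24705892·(-680/1053) + 299296/6176473·(-287/234) = -102532106/722647341 ≠ 1/8
b·Ac²: 3154401/24705892·578/1521 + 299296/6176473·28598/4563 = 1527184591/4335884046 ≠ 1/12
b·A²c: 299296/6176473·(-17/39) = -5088032/240882447 ≠ 1/24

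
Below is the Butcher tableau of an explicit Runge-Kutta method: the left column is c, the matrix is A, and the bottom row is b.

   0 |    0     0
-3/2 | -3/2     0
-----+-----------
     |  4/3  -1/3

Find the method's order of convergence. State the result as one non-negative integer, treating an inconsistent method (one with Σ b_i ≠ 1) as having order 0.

b = (4/3, -1/3)
c = (0, -3/2)
Σ b_i: 4/3·1 + (-1/3)·1 = 1 ✓
b·c: (-1/3)·(-3/2) = 1/2 ✓; 2 stages ⇒ order 2.

2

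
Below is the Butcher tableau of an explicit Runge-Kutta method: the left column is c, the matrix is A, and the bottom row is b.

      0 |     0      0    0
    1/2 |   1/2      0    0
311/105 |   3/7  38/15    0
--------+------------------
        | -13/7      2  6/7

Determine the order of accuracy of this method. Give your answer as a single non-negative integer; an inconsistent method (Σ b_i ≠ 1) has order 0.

b = (-13/7, 2, 6/7)
c = (0, 1/2, 311/105)
Ac = (0, 0, 19/15)
Σ b_i: (-13/7)·1 + 2·1 + 6/7·1 = 1 ✓
b·c: 2·1/2 + 6/7·311/105 = 867/245 ≠ 1/2 ⇒ order 1.

1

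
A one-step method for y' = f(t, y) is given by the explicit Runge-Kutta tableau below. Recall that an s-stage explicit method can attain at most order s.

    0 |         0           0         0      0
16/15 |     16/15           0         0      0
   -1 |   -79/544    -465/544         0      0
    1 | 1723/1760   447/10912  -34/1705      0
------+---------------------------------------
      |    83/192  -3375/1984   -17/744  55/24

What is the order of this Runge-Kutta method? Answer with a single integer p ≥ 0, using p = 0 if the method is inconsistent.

b = (83/192, -3375/1984, -17/744, 55/24)
c = (0, 16/15, -1, 1)
Ac = (0, 0, -31/34, 7/110)
Σ b_i: 83/192·1 + (-3375/1984)·1 + (-17/744)·1 + 55/24·1 = 1 ✓
b·c: (-3375/1984)·16/15 + (-17/744)·(-1) + 55/24·1 = 1/2 ✓
b·c²: (-3375/1984)·256/225 + (-17/744)·1 + 55/24·1 = 1/3 ✓
b·Ac: (-17/744)·(-31/34) + 55/24·7/110 = 1/6 ✓
b·c³: (-3375/1984)·4096/3375 + (-17/744)·(-1) + 55/24·1 = 1/4 ✓
b·(c∘Ac): (-17/744)·31/34 + 55/24·7/110 = 1/8 ✓
b·Ac²: (-17/744)·(-248/255) + 55/24·2/75 = 1/12 ✓
b·A²c: 55/24·1/55 = 1/24 ✓; 4 stages ⇒ order 4.

4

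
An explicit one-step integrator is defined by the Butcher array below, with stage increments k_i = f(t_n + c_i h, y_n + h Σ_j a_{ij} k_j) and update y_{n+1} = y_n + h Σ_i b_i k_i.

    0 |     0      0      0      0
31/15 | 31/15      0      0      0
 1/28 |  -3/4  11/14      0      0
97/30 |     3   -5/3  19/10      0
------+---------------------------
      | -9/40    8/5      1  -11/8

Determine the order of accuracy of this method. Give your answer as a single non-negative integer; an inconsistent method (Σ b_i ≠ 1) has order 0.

1

b = (-9/40, 8/5, 1, -11/8)
c = (0, 31/15, 1/28, 97/30)
Ac = (0, 0, 341/210, -8509/2520)
Σ b_i: (-9/40)·1 + 8/5·1 + 1·1 + (-11/8)·1 = 1 ✓
b·c: 8/5·31/15 + 1·1/28 + (-11/8)·97/30 = -9269/8400 ≠ 1/2 ⇒ order 1.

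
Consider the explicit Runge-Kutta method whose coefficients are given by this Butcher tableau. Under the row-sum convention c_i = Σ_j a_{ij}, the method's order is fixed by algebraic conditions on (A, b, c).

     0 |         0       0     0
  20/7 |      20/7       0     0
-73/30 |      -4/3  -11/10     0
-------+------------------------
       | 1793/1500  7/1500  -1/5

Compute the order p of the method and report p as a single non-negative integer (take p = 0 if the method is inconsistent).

b = (1793/1500, 7/1500, -1/5)
c = (0, 20/7, -73/30)
Ac = (0, 0, -22/7)
Σ b_i: 1793/1500·1 + 7/1500·1 + (-1/5)·1 = 1 ✓
b·c: 7/1500·20/7 + (-1/5)·(-73/30) = 1/2 ✓
b·c²: 7/1500·400/49 + (-1/5)·5329/900 = -36103/31500 ≠ 1/3 ⇒ order 2.
b·Ac: (-1/5)·(-22/7) = 22/35 ≠ 1/6

2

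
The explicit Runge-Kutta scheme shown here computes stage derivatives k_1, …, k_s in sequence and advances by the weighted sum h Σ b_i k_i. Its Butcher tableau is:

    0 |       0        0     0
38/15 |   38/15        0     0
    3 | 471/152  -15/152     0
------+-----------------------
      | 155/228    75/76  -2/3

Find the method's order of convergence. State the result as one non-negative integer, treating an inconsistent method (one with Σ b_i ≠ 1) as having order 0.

3

b = (155/228, 75/76, -2/3)
c = (0, 38/15, 3)
Ac = (0, 0, -1/4)
Σ b_i: 155/228·1 + 75/76·1 + (-2/3)·1 = 1 ✓
b·c: 75/76·38/15 + (-2/3)·3 = 1/2 ✓
b·c²: 75/76·1444/225 + (-2/3)·9 = 1/3 ✓
b·Ac: (-2/3)·(-1/4) = 1/6 ✓; 3 stages ⇒ order 3.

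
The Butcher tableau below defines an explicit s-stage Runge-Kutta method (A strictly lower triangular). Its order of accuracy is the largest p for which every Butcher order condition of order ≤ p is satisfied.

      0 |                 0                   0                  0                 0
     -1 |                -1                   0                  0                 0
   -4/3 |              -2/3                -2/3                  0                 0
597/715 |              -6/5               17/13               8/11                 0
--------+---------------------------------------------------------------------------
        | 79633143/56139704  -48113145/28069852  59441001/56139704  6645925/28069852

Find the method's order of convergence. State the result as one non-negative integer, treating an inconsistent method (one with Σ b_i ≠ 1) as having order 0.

3

b = (79633143/56139704, -48113145/28069852, 59441001/56139704, 6645925/28069852)
c = (0, -1, -4/3, 597/715)
Ac = (0, 0, 2/3, -977/429)
Σ b_i: 79633143/56139704·1 + (-48113145/28069852)·1 + 59441001/56139704·1 + 6645925/28069852·1 = 1 ✓
b·c: (-48113145/28069852)·(-1) + 59441001/56139704·(-4/3) + 6645925/28069852·597/715 = 1/2 ✓
b·c²: (-48113145/28069852)·1 + 59441001/56139704·16/9 + 6645925/28069852·356409/511225 = 1/3 ✓
b·Ac: 59441001/56139704·2/3 + 6645925/28069852·(-977/429) = 1/6 ✓
b·c³: (-48113145/28069852)·(-1) + 59441001/56139704·(-64/27) + 6645925/28069852·212776173/365525875 = -2285265397/3473644185 ≠ 1/4 ⇒ order 3.
b·(c∘Ac): 59441001/56139704·(-8/9) + 6645925/28069852·(-194423/102245) = -117167153/84209556 ≠ 1/8
b·Ac²: 59441001/56139704·(-2/3) + 6645925/28069852·3347/1287 = -11385589/126314334 ≠ 1/12
b·A²c: 6645925/28069852·16/33 = 2416700/21052389 ≠ 1/24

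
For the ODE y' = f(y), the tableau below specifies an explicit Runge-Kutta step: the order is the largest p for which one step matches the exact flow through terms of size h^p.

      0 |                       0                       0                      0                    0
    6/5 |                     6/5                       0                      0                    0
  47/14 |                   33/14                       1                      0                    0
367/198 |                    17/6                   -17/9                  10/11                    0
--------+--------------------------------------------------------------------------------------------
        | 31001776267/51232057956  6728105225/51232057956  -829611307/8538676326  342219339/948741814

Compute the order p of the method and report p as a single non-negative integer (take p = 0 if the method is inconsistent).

b = (31001776267/51232057956, 6728105225/51232057956, -829611307/8538676326, 342219339/948741814)
c = (0, 6/5, 47/14, 367/198)
Ac = (0, 0, 6/5, 907/1155)
Σ b_i: 31001776267/51232057956·1 + 6728105225/51232057956·1 + (-829611307/8538676326)·1 + 342219339/948741814·1 = 1 ✓
b·c: 6728105225/51232057956·6/5 + (-829611307/8538676326)·47/14 + 342219339/948741814·367/198 = 1/2 ✓
b·c²: 6728105225/51232057956·36/25 + (-829611307/8538676326)·2209/196 + 342219339/948741814·134689/39204 = 1/3 ✓
b·Ac: (-829611307/8538676326)·6/5 + 342219339/948741814·907/1155 = 1/6 ✓
b·c³: 6728105225/51232057956·216/125 + (-829611307/8538676326)·103823/2744 + 342219339/948741814·49430863/7762392 = -68181020300011/59173026939180 ≠ 1/4 ⇒ order 3.
b·(c∘Ac): (-829611307/8538676326)·141/35 + 342219339/948741814·332869/228690 = 1267664441/9487418140 ≠ 1/8
b·Ac²: (-829611307/8538676326)·36/25 + 342219339/948741814·202821/26950 = 170992167791/66411926980 ≠ 1/12
b·A²c: 342219339/948741814·12/11 = 186665094/474370907 ≠ 1/24

3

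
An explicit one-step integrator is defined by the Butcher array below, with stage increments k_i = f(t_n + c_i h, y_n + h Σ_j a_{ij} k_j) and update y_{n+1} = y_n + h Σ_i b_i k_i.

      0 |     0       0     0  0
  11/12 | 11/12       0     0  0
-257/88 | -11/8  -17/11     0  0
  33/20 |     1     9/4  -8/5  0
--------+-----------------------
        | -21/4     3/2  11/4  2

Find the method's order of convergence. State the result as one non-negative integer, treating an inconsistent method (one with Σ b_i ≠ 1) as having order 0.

1

b = (-21/4, 3/2, 11/4, 2)
c = (0, 11/12, -257/88, 33/20)
Ac = (0, 0, -17/12, 5927/880)
Σ b_i: (-21/4)·1 + 3/2·1 + 11/4·1 + 2·1 = 1 ✓
b·c: 3/2·11/12 + 11/4·(-257/88) + 2·33/20 = -537/160 ≠ 1/2 ⇒ order 1.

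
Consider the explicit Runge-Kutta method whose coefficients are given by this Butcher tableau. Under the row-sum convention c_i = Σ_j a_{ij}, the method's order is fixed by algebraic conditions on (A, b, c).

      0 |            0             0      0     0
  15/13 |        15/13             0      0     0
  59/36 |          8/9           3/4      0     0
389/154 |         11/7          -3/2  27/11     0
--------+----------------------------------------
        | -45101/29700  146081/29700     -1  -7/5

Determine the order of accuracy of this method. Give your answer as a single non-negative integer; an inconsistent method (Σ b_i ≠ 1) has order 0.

2

b = (-45101/29700, 146081/29700, -1, -7/5)
c = (0, 15/13, 59/36, 389/154)
Ac = (0, 0, 45/52, 1311/572)
Σ b_i: (-45101/29700)·1 + 146081/29700·1 + (-1)·1 + (-7/5)·1 = 1 ✓
b·c: 146081/29700·15/13 + (-1)·59/36 + (-7/5)·389/154 = 1/2 ✓
b·c²: 146081/29700·225/169 + (-1)·3481/1296 + (-7/5)·151321/23716 = -361776047/71351280 ≠ 1/3 ⇒ order 2.
b·Ac: (-1)·45/52 + (-7/5)·1311/572 = -2913/715 ≠ 1/6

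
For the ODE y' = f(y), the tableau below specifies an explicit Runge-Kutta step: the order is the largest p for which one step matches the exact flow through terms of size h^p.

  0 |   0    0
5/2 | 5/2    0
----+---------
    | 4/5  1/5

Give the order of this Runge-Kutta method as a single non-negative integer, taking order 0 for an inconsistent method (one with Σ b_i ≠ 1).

2

b = (4/5, 1/5)
c = (0, 5/2)
Σ b_i: 4/5·1 + 1/5·1 = 1 ✓
b·c: 1/5·5/2 = 1/2 ✓; 2 stages ⇒ order 2.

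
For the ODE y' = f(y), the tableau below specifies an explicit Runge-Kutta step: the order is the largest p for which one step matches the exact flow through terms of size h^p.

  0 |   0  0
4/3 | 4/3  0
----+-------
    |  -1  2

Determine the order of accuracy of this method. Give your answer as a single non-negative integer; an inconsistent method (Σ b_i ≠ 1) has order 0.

b = (-1, 2)
c = (0, 4/3)
Σ b_i: (-1)·1 + 2·1 = 1 ✓
b·c: 2·4/3 = 8/3 ≠ 1/2 ⇒ order 1.

1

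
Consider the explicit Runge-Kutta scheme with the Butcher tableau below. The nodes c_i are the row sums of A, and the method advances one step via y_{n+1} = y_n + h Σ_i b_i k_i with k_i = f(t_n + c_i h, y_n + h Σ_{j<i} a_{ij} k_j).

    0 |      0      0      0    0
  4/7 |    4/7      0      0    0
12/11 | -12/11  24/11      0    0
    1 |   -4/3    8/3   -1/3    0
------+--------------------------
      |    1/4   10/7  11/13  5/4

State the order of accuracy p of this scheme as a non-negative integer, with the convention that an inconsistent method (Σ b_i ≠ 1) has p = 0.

b = (1/4, 10/7, 11/13, 5/4)
c = (0, 4/7, 12/11, 1)
Ac = (0, 0, 96/77, 268/231)
Σ b_i: 1/4·1 + 10/7·1 + 11/13·1 + 5/4·1 = 687/182 ≠ 1 ⇒ order 0.

0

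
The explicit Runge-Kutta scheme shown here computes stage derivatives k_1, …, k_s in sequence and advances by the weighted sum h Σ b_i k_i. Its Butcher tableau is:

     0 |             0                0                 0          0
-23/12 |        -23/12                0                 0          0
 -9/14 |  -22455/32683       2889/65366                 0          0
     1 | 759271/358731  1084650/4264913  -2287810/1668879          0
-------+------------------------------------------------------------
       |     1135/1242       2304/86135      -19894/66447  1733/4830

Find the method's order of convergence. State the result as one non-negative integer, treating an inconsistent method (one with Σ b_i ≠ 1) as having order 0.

4

b = (1135/1242, 2304/86135, -19894/66447, 1733/4830)
c = (0, -23/12, -9/14, 1)
Ac = (0, 0, -963/11368, 1365/3466)
Σ b_i: 1135/1242·1 + 2304/86135·1 + (-19894/66447)·1 + 1733/4830·1 = 1 ✓
b·c: 2304/86135·(-23/12) + (-19894/66447)·(-9/14) + 1733/4830·1 = 1/2 ✓
b·c²: 2304/86135·529/144 + (-19894/66447)·81/196 + 1733/4830·1 = 1/3 ✓
b·Ac: (-19894/66447)·(-963/11368) + 1733/4830·1365/3466 = 1/6 ✓
b·c³: 2304/86135·(-12167/1728) + (-19894/66447)·(-729/2744) + 1733/4830·1 = 1/4 ✓
b·(c∘Ac): (-19894/66447)·8667/159152 + 1733/4830·1365/3466 = 1/8 ✓
b·Ac²: (-19894/66447)·7383/45472 + 1733/4830·15295/41592 = 1/12 ✓
b·A²c: 1733/4830·805/6932 = 1/24 ✓; 4 stages ⇒ order 4.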